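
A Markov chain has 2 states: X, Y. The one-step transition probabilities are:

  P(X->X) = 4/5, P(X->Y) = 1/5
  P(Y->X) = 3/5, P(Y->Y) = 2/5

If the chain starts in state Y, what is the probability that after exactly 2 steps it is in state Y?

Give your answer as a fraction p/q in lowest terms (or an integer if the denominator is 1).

Answer: 7/25

Derivation:
Computing P^2 by repeated multiplication:
P^1 =
  X: [4/5, 1/5]
  Y: [3/5, 2/5]
P^2 =
  X: [19/25, 6/25]
  Y: [18/25, 7/25]

(P^2)[Y -> Y] = 7/25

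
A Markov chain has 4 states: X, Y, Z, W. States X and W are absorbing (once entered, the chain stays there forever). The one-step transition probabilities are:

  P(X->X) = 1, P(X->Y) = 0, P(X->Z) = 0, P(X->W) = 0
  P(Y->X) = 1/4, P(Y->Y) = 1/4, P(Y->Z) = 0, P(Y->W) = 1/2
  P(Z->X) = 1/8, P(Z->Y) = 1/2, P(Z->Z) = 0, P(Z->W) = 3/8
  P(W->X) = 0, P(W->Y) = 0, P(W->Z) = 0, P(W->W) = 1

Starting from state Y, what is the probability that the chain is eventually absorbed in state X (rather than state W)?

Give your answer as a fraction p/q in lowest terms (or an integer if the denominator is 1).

Answer: 1/3

Derivation:
Let a_i = P(absorbed in X | start in state i).
Boundary conditions: a_X = 1, a_W = 0.
For each transient state i, a_i = sum_j P(i->j) * a_j:
  a_Y = 1/4*a_X + 1/4*a_Y + 0*a_Z + 1/2*a_W
  a_Z = 1/8*a_X + 1/2*a_Y + 0*a_Z + 3/8*a_W

Substituting a_X = 1 and a_W = 0, rearrange to (I - Q) a = r where r[i] = P(i -> X):
  [3/4, 0] . (a_Y, a_Z) = 1/4
  [-1/2, 1] . (a_Y, a_Z) = 1/8

Solving yields:
  a_Y = 1/3
  a_Z = 7/24

Starting state is Y, so the absorption probability is a_Y = 1/3.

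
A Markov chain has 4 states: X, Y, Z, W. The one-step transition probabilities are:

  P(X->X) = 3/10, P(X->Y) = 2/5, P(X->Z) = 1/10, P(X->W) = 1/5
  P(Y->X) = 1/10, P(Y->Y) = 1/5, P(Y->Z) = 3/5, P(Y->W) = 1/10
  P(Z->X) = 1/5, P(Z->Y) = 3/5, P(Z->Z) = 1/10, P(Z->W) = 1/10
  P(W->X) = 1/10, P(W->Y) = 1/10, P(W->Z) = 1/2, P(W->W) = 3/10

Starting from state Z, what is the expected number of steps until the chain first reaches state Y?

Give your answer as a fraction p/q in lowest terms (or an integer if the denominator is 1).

Let h_i = expected steps to first reach Y from state i.
Boundary: h_Y = 0.
First-step equations for the other states:
  h_X = 1 + 3/10*h_X + 2/5*h_Y + 1/10*h_Z + 1/5*h_W
  h_Z = 1 + 1/5*h_X + 3/5*h_Y + 1/10*h_Z + 1/10*h_W
  h_W = 1 + 1/10*h_X + 1/10*h_Y + 1/2*h_Z + 3/10*h_W

Substituting h_Y = 0 and rearranging gives the linear system (I - Q) h = 1:
  [7/10, -1/10, -1/5] . (h_X, h_Z, h_W) = 1
  [-1/5, 9/10, -1/10] . (h_X, h_Z, h_W) = 1
  [-1/10, -1/2, 7/10] . (h_X, h_Z, h_W) = 1

Solving yields:
  h_X = 940/353
  h_Z = 730/353
  h_W = 1160/353

Starting state is Z, so the expected hitting time is h_Z = 730/353.

Answer: 730/353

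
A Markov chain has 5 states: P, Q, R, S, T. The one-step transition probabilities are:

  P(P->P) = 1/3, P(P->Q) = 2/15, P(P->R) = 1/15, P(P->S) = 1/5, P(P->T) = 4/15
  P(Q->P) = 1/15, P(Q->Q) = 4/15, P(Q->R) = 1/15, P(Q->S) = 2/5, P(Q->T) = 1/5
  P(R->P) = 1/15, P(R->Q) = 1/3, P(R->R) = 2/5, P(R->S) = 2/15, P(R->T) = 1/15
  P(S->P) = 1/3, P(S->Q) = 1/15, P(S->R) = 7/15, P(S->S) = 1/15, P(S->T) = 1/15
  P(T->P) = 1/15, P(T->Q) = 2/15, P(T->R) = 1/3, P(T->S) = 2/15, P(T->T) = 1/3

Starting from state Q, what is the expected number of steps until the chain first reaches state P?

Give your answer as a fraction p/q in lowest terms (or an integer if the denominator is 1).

Answer: 65/8

Derivation:
Let h_i = expected steps to first reach P from state i.
Boundary: h_P = 0.
First-step equations for the other states:
  h_Q = 1 + 1/15*h_P + 4/15*h_Q + 1/15*h_R + 2/5*h_S + 1/5*h_T
  h_R = 1 + 1/15*h_P + 1/3*h_Q + 2/5*h_R + 2/15*h_S + 1/15*h_T
  h_S = 1 + 1/3*h_P + 1/15*h_Q + 7/15*h_R + 1/15*h_S + 1/15*h_T
  h_T = 1 + 1/15*h_P + 2/15*h_Q + 1/3*h_R + 2/15*h_S + 1/3*h_T

Substituting h_P = 0 and rearranging gives the linear system (I - Q) h = 1:
  [11/15, -1/15, -2/5, -1/5] . (h_Q, h_R, h_S, h_T) = 1
  [-1/3, 3/5, -2/15, -1/15] . (h_Q, h_R, h_S, h_T) = 1
  [-1/15, -7/15, 14/15, -1/15] . (h_Q, h_R, h_S, h_T) = 1
  [-2/15, -1/3, -2/15, 2/3] . (h_Q, h_R, h_S, h_T) = 1

Solving yields:
  h_Q = 65/8
  h_R = 965/112
  h_S = 1475/224
  h_T = 35/4

Starting state is Q, so the expected hitting time is h_Q = 65/8.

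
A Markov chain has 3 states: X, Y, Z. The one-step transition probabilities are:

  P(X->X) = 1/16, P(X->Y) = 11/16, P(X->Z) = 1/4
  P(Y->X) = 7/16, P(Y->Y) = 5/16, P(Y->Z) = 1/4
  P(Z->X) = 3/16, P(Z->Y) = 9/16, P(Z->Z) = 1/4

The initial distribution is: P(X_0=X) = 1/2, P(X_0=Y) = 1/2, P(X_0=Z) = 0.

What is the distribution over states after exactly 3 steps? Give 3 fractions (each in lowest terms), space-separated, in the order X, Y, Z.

Propagating the distribution step by step (d_{t+1} = d_t * P):
d_0 = (X=1/2, Y=1/2, Z=0)
  d_1[X] = 1/2*1/16 + 1/2*7/16 + 0*3/16 = 1/4
  d_1[Y] = 1/2*11/16 + 1/2*5/16 + 0*9/16 = 1/2
  d_1[Z] = 1/2*1/4 + 1/2*1/4 + 0*1/4 = 1/4
d_1 = (X=1/4, Y=1/2, Z=1/4)
  d_2[X] = 1/4*1/16 + 1/2*7/16 + 1/4*3/16 = 9/32
  d_2[Y] = 1/4*11/16 + 1/2*5/16 + 1/4*9/16 = 15/32
  d_2[Z] = 1/4*1/4 + 1/2*1/4 + 1/4*1/4 = 1/4
d_2 = (X=9/32, Y=15/32, Z=1/4)
  d_3[X] = 9/32*1/16 + 15/32*7/16 + 1/4*3/16 = 69/256
  d_3[Y] = 9/32*11/16 + 15/32*5/16 + 1/4*9/16 = 123/256
  d_3[Z] = 9/32*1/4 + 15/32*1/4 + 1/4*1/4 = 1/4
d_3 = (X=69/256, Y=123/256, Z=1/4)

Answer: 69/256 123/256 1/4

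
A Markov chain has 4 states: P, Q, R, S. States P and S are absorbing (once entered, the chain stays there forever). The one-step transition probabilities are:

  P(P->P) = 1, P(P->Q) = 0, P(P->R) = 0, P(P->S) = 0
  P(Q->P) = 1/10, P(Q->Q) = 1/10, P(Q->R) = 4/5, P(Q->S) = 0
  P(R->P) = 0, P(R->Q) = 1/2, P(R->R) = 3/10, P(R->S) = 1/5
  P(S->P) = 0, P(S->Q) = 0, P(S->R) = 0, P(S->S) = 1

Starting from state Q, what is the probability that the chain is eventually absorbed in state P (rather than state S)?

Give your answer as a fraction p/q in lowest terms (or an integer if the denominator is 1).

Let a_i = P(absorbed in P | start in state i).
Boundary conditions: a_P = 1, a_S = 0.
For each transient state i, a_i = sum_j P(i->j) * a_j:
  a_Q = 1/10*a_P + 1/10*a_Q + 4/5*a_R + 0*a_S
  a_R = 0*a_P + 1/2*a_Q + 3/10*a_R + 1/5*a_S

Substituting a_P = 1 and a_S = 0, rearrange to (I - Q) a = r where r[i] = P(i -> P):
  [9/10, -4/5] . (a_Q, a_R) = 1/10
  [-1/2, 7/10] . (a_Q, a_R) = 0

Solving yields:
  a_Q = 7/23
  a_R = 5/23

Starting state is Q, so the absorption probability is a_Q = 7/23.

Answer: 7/23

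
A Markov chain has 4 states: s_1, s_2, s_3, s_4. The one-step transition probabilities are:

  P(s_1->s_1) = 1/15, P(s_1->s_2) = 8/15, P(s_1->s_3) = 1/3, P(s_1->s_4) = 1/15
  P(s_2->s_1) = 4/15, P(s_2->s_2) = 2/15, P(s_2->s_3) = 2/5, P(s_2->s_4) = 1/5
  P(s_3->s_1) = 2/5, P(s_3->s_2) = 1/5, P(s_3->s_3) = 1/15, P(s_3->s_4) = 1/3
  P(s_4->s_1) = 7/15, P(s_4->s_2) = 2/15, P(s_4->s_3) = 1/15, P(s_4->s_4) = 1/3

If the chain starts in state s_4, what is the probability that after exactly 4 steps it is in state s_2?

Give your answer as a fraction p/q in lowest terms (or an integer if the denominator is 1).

Computing P^4 by repeated multiplication:
P^1 =
  s_1: [1/15, 8/15, 1/3, 1/15]
  s_2: [4/15, 2/15, 2/5, 1/5]
  s_3: [2/5, 1/5, 1/15, 1/3]
  s_4: [7/15, 2/15, 1/15, 1/3]
P^2 =
  s_1: [14/45, 41/225, 59/225, 11/45]
  s_2: [23/75, 4/15, 41/225, 11/45]
  s_3: [59/225, 67/225, 6/25, 1/5]
  s_4: [56/225, 73/225, 53/225, 43/225]
P^3 =
  s_1: [973/3375, 929/3375, 142/675, 763/3375]
  s_2: [188/675, 181/675, 89/375, 27/125]
  s_3: [322/1125, 286/1125, 796/3375, 151/675]
  s_4: [967/3375, 839/3375, 814/3375, 151/675]
P^4 =
  s_1: [2858/10125, 13298/50625, 11912/50625, 89/405]
  s_2: [4823/16875, 4397/16875, 2332/10125, 2261/10125]
  s_3: [14459/50625, 13342/50625, 427/1875, 251/1125]
  s_4: [14492/50625, 13366/50625, 11438/50625, 11329/50625]

(P^4)[s_4 -> s_2] = 13366/50625

Answer: 13366/50625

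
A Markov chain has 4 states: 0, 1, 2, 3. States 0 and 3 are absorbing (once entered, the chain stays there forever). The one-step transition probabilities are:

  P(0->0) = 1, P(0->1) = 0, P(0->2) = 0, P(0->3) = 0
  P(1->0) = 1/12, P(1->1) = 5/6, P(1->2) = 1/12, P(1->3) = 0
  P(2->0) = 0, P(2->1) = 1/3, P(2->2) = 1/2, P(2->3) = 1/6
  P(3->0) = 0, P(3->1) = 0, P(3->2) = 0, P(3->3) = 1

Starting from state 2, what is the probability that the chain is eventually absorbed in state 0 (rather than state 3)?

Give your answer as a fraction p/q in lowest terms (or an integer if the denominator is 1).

Answer: 1/2

Derivation:
Let a_i = P(absorbed in 0 | start in state i).
Boundary conditions: a_0 = 1, a_3 = 0.
For each transient state i, a_i = sum_j P(i->j) * a_j:
  a_1 = 1/12*a_0 + 5/6*a_1 + 1/12*a_2 + 0*a_3
  a_2 = 0*a_0 + 1/3*a_1 + 1/2*a_2 + 1/6*a_3

Substituting a_0 = 1 and a_3 = 0, rearrange to (I - Q) a = r where r[i] = P(i -> 0):
  [1/6, -1/12] . (a_1, a_2) = 1/12
  [-1/3, 1/2] . (a_1, a_2) = 0

Solving yields:
  a_1 = 3/4
  a_2 = 1/2

Starting state is 2, so the absorption probability is a_2 = 1/2.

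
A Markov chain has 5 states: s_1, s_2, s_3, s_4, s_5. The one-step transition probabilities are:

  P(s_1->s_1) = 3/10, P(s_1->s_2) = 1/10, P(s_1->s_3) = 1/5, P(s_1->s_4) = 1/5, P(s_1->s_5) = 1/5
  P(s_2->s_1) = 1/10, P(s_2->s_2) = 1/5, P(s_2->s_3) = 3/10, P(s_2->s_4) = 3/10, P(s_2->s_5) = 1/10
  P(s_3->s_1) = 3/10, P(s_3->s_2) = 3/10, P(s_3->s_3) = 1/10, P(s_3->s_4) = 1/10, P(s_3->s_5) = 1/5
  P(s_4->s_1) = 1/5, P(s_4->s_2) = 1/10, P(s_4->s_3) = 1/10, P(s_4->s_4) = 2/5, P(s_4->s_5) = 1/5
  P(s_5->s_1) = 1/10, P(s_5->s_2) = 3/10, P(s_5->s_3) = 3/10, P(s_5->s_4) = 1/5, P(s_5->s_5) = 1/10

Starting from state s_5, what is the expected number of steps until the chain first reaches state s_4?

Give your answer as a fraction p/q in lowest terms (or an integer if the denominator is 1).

Let h_i = expected steps to first reach s_4 from state i.
Boundary: h_s_4 = 0.
First-step equations for the other states:
  h_s_1 = 1 + 3/10*h_s_1 + 1/10*h_s_2 + 1/5*h_s_3 + 1/5*h_s_4 + 1/5*h_s_5
  h_s_2 = 1 + 1/10*h_s_1 + 1/5*h_s_2 + 3/10*h_s_3 + 3/10*h_s_4 + 1/10*h_s_5
  h_s_3 = 1 + 3/10*h_s_1 + 3/10*h_s_2 + 1/10*h_s_3 + 1/10*h_s_4 + 1/5*h_s_5
  h_s_5 = 1 + 1/10*h_s_1 + 3/10*h_s_2 + 3/10*h_s_3 + 1/5*h_s_4 + 1/10*h_s_5

Substituting h_s_4 = 0 and rearranging gives the linear system (I - Q) h = 1:
  [7/10, -1/10, -1/5, -1/5] . (h_s_1, h_s_2, h_s_3, h_s_5) = 1
  [-1/10, 4/5, -3/10, -1/10] . (h_s_1, h_s_2, h_s_3, h_s_5) = 1
  [-3/10, -3/10, 9/10, -1/5] . (h_s_1, h_s_2, h_s_3, h_s_5) = 1
  [-1/10, -3/10, -3/10, 9/10] . (h_s_1, h_s_2, h_s_3, h_s_5) = 1

Solving yields:
  h_s_1 = 10910/2161
  h_s_2 = 9800/2161
  h_s_3 = 11700/2161
  h_s_5 = 10780/2161

Starting state is s_5, so the expected hitting time is h_s_5 = 10780/2161.

Answer: 10780/2161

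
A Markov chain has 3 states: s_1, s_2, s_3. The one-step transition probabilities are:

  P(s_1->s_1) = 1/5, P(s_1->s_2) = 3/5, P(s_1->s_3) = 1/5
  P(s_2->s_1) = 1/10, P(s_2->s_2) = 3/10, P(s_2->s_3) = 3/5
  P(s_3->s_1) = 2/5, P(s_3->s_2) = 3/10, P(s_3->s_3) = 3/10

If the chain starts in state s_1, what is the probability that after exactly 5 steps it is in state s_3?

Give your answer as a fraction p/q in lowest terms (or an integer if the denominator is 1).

Answer: 19439/50000

Derivation:
Computing P^5 by repeated multiplication:
P^1 =
  s_1: [1/5, 3/5, 1/5]
  s_2: [1/10, 3/10, 3/5]
  s_3: [2/5, 3/10, 3/10]
P^2 =
  s_1: [9/50, 9/25, 23/50]
  s_2: [29/100, 33/100, 19/50]
  s_3: [23/100, 21/50, 7/20]
P^3 =
  s_1: [32/125, 177/500, 39/100]
  s_2: [243/1000, 387/1000, 37/100]
  s_3: [57/250, 369/1000, 403/1000]
P^4 =
  s_1: [1213/5000, 471/1250, 1903/5000]
  s_2: [2353/10000, 3729/10000, 1959/5000]
  s_3: [2437/10000, 921/2500, 3879/10000]
P^5 =
  s_1: [5961/25000, 18639/50000, 19439/50000]
  s_2: [24107/100000, 37059/100000, 19417/50000]
  s_3: [12037/50000, 37311/100000, 7723/20000]

(P^5)[s_1 -> s_3] = 19439/50000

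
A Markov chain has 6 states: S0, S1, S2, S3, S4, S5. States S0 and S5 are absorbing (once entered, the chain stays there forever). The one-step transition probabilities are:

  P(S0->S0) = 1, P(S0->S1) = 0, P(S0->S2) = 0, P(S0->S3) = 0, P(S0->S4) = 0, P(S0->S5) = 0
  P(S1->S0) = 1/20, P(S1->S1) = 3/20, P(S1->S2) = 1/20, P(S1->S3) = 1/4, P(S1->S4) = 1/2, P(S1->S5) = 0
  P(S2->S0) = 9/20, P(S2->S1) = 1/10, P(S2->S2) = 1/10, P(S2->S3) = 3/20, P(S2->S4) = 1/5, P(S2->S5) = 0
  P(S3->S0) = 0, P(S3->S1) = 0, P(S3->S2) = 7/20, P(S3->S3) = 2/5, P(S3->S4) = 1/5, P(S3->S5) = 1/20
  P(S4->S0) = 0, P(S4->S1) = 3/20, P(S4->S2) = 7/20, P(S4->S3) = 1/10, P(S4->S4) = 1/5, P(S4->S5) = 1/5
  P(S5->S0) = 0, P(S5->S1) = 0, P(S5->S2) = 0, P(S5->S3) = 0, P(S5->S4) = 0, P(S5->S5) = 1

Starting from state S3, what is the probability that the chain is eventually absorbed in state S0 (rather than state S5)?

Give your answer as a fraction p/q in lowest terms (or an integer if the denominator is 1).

Let a_i = P(absorbed in S0 | start in state i).
Boundary conditions: a_S0 = 1, a_S5 = 0.
For each transient state i, a_i = sum_j P(i->j) * a_j:
  a_S1 = 1/20*a_S0 + 3/20*a_S1 + 1/20*a_S2 + 1/4*a_S3 + 1/2*a_S4 + 0*a_S5
  a_S2 = 9/20*a_S0 + 1/10*a_S1 + 1/10*a_S2 + 3/20*a_S3 + 1/5*a_S4 + 0*a_S5
  a_S3 = 0*a_S0 + 0*a_S1 + 7/20*a_S2 + 2/5*a_S3 + 1/5*a_S4 + 1/20*a_S5
  a_S4 = 0*a_S0 + 3/20*a_S1 + 7/20*a_S2 + 1/10*a_S3 + 1/5*a_S4 + 1/5*a_S5

Substituting a_S0 = 1 and a_S5 = 0, rearrange to (I - Q) a = r where r[i] = P(i -> S0):
  [17/20, -1/20, -1/4, -1/2] . (a_S1, a_S2, a_S3, a_S4) = 1/20
  [-1/10, 9/10, -3/20, -1/5] . (a_S1, a_S2, a_S3, a_S4) = 9/20
  [0, -7/20, 3/5, -1/5] . (a_S1, a_S2, a_S3, a_S4) = 0
  [-3/20, -7/20, -1/10, 4/5] . (a_S1, a_S2, a_S3, a_S4) = 0

Solving yields:
  a_S1 = 9638/15621
  a_S2 = 12460/15621
  a_S3 = 10109/15621
  a_S4 = 8522/15621

Starting state is S3, so the absorption probability is a_S3 = 10109/15621.

Answer: 10109/15621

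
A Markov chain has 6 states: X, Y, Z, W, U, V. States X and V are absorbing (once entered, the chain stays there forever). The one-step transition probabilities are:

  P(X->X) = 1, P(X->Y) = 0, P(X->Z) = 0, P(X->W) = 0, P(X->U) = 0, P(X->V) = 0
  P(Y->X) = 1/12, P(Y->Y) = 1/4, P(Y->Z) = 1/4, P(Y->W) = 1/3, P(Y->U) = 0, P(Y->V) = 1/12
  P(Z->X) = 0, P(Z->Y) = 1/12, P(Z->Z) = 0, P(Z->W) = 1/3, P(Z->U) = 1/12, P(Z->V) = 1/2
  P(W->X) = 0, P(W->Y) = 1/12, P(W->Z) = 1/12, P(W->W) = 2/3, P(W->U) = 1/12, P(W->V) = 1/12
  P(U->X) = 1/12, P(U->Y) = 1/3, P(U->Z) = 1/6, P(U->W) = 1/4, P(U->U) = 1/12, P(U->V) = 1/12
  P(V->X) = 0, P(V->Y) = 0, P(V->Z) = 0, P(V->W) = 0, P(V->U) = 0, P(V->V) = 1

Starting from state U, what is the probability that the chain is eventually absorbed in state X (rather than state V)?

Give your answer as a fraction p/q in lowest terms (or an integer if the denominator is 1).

Answer: 551/2721

Derivation:
Let a_i = P(absorbed in X | start in state i).
Boundary conditions: a_X = 1, a_V = 0.
For each transient state i, a_i = sum_j P(i->j) * a_j:
  a_Y = 1/12*a_X + 1/4*a_Y + 1/4*a_Z + 1/3*a_W + 0*a_U + 1/12*a_V
  a_Z = 0*a_X + 1/12*a_Y + 0*a_Z + 1/3*a_W + 1/12*a_U + 1/2*a_V
  a_W = 0*a_X + 1/12*a_Y + 1/12*a_Z + 2/3*a_W + 1/12*a_U + 1/12*a_V
  a_U = 1/12*a_X + 1/3*a_Y + 1/6*a_Z + 1/4*a_W + 1/12*a_U + 1/12*a_V

Substituting a_X = 1 and a_V = 0, rearrange to (I - Q) a = r where r[i] = P(i -> X):
  [3/4, -1/4, -1/3, 0] . (a_Y, a_Z, a_W, a_U) = 1/12
  [-1/12, 1, -1/3, -1/12] . (a_Y, a_Z, a_W, a_U) = 0
  [-1/12, -1/12, 1/3, -1/12] . (a_Y, a_Z, a_W, a_U) = 0
  [-1/3, -1/6, -1/4, 11/12] . (a_Y, a_Z, a_W, a_U) = 1/12

Solving yields:
  a_Y = 505/2721
  a_Z = 64/907
  a_W = 104/907
  a_U = 551/2721

Starting state is U, so the absorption probability is a_U = 551/2721.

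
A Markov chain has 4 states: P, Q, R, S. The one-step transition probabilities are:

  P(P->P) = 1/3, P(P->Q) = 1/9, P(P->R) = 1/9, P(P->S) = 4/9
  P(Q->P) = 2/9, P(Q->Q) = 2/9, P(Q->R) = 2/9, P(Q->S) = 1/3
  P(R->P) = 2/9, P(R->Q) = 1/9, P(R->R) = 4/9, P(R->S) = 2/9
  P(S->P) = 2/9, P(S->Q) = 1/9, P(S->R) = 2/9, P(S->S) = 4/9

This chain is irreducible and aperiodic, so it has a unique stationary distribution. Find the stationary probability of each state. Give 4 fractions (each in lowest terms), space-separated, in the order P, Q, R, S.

The stationary distribution satisfies pi = pi * P, i.e.:
  pi_P = 1/3*pi_P + 2/9*pi_Q + 2/9*pi_R + 2/9*pi_S
  pi_Q = 1/9*pi_P + 2/9*pi_Q + 1/9*pi_R + 1/9*pi_S
  pi_R = 1/9*pi_P + 2/9*pi_Q + 4/9*pi_R + 2/9*pi_S
  pi_S = 4/9*pi_P + 1/3*pi_Q + 2/9*pi_R + 4/9*pi_S
with normalization: pi_P + pi_Q + pi_R + pi_S = 1.

Using the first 3 balance equations plus normalization, the linear system A*pi = b is:
  [-2/3, 2/9, 2/9, 2/9] . pi = 0
  [1/9, -7/9, 1/9, 1/9] . pi = 0
  [1/9, 2/9, -5/9, 2/9] . pi = 0
  [1, 1, 1, 1] . pi = 1

Solving yields:
  pi_P = 1/4
  pi_Q = 1/8
  pi_R = 1/4
  pi_S = 3/8

Verification (pi * P):
  1/4*1/3 + 1/8*2/9 + 1/4*2/9 + 3/8*2/9 = 1/4 = pi_P  (ok)
  1/4*1/9 + 1/8*2/9 + 1/4*1/9 + 3/8*1/9 = 1/8 = pi_Q  (ok)
  1/4*1/9 + 1/8*2/9 + 1/4*4/9 + 3/8*2/9 = 1/4 = pi_R  (ok)
  1/4*4/9 + 1/8*1/3 + 1/4*2/9 + 3/8*4/9 = 3/8 = pi_S  (ok)

Answer: 1/4 1/8 1/4 3/8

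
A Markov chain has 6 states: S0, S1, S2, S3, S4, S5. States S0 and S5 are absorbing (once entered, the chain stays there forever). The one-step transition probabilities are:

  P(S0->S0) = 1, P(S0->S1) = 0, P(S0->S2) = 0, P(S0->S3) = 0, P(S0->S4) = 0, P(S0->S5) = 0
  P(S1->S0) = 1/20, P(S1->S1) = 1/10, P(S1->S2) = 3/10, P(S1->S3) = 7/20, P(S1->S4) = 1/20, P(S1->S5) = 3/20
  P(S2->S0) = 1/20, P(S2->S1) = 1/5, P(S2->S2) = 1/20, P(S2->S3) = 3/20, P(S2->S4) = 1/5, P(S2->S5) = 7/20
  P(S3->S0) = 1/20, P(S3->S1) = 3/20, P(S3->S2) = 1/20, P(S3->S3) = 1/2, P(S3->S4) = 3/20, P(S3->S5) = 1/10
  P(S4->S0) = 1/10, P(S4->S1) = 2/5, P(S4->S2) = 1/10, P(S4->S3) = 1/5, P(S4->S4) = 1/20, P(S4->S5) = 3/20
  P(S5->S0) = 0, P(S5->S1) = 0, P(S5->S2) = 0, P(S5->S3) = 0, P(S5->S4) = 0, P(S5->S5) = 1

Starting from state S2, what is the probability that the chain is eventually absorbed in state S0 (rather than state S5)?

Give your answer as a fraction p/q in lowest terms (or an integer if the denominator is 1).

Let a_i = P(absorbed in S0 | start in state i).
Boundary conditions: a_S0 = 1, a_S5 = 0.
For each transient state i, a_i = sum_j P(i->j) * a_j:
  a_S1 = 1/20*a_S0 + 1/10*a_S1 + 3/10*a_S2 + 7/20*a_S3 + 1/20*a_S4 + 3/20*a_S5
  a_S2 = 1/20*a_S0 + 1/5*a_S1 + 1/20*a_S2 + 3/20*a_S3 + 1/5*a_S4 + 7/20*a_S5
  a_S3 = 1/20*a_S0 + 3/20*a_S1 + 1/20*a_S2 + 1/2*a_S3 + 3/20*a_S4 + 1/10*a_S5
  a_S4 = 1/10*a_S0 + 2/5*a_S1 + 1/10*a_S2 + 1/5*a_S3 + 1/20*a_S4 + 3/20*a_S5

Substituting a_S0 = 1 and a_S5 = 0, rearrange to (I - Q) a = r where r[i] = P(i -> S0):
  [9/10, -3/10, -7/20, -1/20] . (a_S1, a_S2, a_S3, a_S4) = 1/20
  [-1/5, 19/20, -3/20, -1/5] . (a_S1, a_S2, a_S3, a_S4) = 1/20
  [-3/20, -1/20, 1/2, -3/20] . (a_S1, a_S2, a_S3, a_S4) = 1/20
  [-2/5, -1/10, -1/5, 19/20] . (a_S1, a_S2, a_S3, a_S4) = 1/10

Solving yields:
  a_S1 = 9285/36493
  a_S2 = 7792/36493
  a_S3 = 10445/36493
  a_S4 = 10770/36493

Starting state is S2, so the absorption probability is a_S2 = 7792/36493.

Answer: 7792/36493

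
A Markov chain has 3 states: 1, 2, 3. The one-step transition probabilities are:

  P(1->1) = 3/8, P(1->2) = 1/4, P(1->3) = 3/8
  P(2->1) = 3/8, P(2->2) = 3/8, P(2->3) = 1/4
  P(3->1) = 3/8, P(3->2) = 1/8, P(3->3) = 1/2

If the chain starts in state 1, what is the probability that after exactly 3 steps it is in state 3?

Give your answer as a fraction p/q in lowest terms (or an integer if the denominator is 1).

Answer: 101/256

Derivation:
Computing P^3 by repeated multiplication:
P^1 =
  1: [3/8, 1/4, 3/8]
  2: [3/8, 3/8, 1/4]
  3: [3/8, 1/8, 1/2]
P^2 =
  1: [3/8, 15/64, 25/64]
  2: [3/8, 17/64, 23/64]
  3: [3/8, 13/64, 27/64]
P^3 =
  1: [3/8, 59/256, 101/256]
  2: [3/8, 61/256, 99/256]
  3: [3/8, 57/256, 103/256]

(P^3)[1 -> 3] = 101/256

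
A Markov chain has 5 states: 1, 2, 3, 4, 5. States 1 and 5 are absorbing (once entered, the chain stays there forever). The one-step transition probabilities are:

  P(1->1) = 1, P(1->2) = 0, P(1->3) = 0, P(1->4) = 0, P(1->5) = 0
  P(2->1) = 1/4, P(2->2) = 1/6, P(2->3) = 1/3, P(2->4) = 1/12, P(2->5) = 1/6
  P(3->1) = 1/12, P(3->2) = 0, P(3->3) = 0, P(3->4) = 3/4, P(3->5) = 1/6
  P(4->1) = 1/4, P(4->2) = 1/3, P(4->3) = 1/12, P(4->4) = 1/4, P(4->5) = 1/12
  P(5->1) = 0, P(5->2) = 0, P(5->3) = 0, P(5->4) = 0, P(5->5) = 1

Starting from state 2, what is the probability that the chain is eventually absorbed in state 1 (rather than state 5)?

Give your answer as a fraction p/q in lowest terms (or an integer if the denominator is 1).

Let a_i = P(absorbed in 1 | start in state i).
Boundary conditions: a_1 = 1, a_5 = 0.
For each transient state i, a_i = sum_j P(i->j) * a_j:
  a_2 = 1/4*a_1 + 1/6*a_2 + 1/3*a_3 + 1/12*a_4 + 1/6*a_5
  a_3 = 1/12*a_1 + 0*a_2 + 0*a_3 + 3/4*a_4 + 1/6*a_5
  a_4 = 1/4*a_1 + 1/3*a_2 + 1/12*a_3 + 1/4*a_4 + 1/12*a_5

Substituting a_1 = 1 and a_5 = 0, rearrange to (I - Q) a = r where r[i] = P(i -> 1):
  [5/6, -1/3, -1/12] . (a_2, a_3, a_4) = 1/4
  [0, 1, -3/4] . (a_2, a_3, a_4) = 1/12
  [-1/3, -1/12, 3/4] . (a_2, a_3, a_4) = 1/4

Solving yields:
  a_2 = 239/399
  a_3 = 232/399
  a_4 = 265/399

Starting state is 2, so the absorption probability is a_2 = 239/399.

Answer: 239/399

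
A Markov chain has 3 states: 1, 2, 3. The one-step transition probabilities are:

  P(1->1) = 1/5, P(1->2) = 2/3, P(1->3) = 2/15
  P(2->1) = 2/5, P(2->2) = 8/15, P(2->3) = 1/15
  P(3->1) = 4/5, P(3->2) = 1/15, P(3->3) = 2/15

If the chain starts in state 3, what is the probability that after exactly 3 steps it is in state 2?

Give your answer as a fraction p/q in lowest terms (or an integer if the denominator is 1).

Answer: 1729/3375

Derivation:
Computing P^3 by repeated multiplication:
P^1 =
  1: [1/5, 2/3, 2/15]
  2: [2/5, 8/15, 1/15]
  3: [4/5, 1/15, 2/15]
P^2 =
  1: [31/75, 112/225, 4/45]
  2: [26/75, 5/9, 22/225]
  3: [22/75, 26/45, 29/225]
P^3 =
  1: [397/1125, 1846/3375, 338/3375]
  2: [416/1125, 1802/3375, 13/135]
  3: [442/1125, 1729/3375, 64/675]

(P^3)[3 -> 2] = 1729/3375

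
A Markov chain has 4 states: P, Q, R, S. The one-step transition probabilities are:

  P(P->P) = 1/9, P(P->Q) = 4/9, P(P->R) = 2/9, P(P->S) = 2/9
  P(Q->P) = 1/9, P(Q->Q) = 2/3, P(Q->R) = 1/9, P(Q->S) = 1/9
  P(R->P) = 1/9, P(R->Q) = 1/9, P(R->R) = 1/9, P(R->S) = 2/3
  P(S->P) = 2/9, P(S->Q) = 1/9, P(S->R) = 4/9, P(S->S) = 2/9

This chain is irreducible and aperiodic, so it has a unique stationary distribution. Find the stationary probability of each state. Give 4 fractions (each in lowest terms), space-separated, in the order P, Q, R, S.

Answer: 71/499 178/499 110/499 140/499

Derivation:
The stationary distribution satisfies pi = pi * P, i.e.:
  pi_P = 1/9*pi_P + 1/9*pi_Q + 1/9*pi_R + 2/9*pi_S
  pi_Q = 4/9*pi_P + 2/3*pi_Q + 1/9*pi_R + 1/9*pi_S
  pi_R = 2/9*pi_P + 1/9*pi_Q + 1/9*pi_R + 4/9*pi_S
  pi_S = 2/9*pi_P + 1/9*pi_Q + 2/3*pi_R + 2/9*pi_S
with normalization: pi_P + pi_Q + pi_R + pi_S = 1.

Using the first 3 balance equations plus normalization, the linear system A*pi = b is:
  [-8/9, 1/9, 1/9, 2/9] . pi = 0
  [4/9, -1/3, 1/9, 1/9] . pi = 0
  [2/9, 1/9, -8/9, 4/9] . pi = 0
  [1, 1, 1, 1] . pi = 1

Solving yields:
  pi_P = 71/499
  pi_Q = 178/499
  pi_R = 110/499
  pi_S = 140/499

Verification (pi * P):
  71/499*1/9 + 178/499*1/9 + 110/499*1/9 + 140/499*2/9 = 71/499 = pi_P  (ok)
  71/499*4/9 + 178/499*2/3 + 110/499*1/9 + 140/499*1/9 = 178/499 = pi_Q  (ok)
  71/499*2/9 + 178/499*1/9 + 110/499*1/9 + 140/499*4/9 = 110/499 = pi_R  (ok)
  71/499*2/9 + 178/499*1/9 + 110/499*2/3 + 140/499*2/9 = 140/499 = pi_S  (ok)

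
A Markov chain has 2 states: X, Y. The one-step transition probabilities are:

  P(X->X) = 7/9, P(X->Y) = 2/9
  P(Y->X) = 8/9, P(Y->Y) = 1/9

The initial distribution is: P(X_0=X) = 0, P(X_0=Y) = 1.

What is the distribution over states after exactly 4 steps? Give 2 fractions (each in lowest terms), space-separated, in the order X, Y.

Answer: 5248/6561 1313/6561

Derivation:
Propagating the distribution step by step (d_{t+1} = d_t * P):
d_0 = (X=0, Y=1)
  d_1[X] = 0*7/9 + 1*8/9 = 8/9
  d_1[Y] = 0*2/9 + 1*1/9 = 1/9
d_1 = (X=8/9, Y=1/9)
  d_2[X] = 8/9*7/9 + 1/9*8/9 = 64/81
  d_2[Y] = 8/9*2/9 + 1/9*1/9 = 17/81
d_2 = (X=64/81, Y=17/81)
  d_3[X] = 64/81*7/9 + 17/81*8/9 = 584/729
  d_3[Y] = 64/81*2/9 + 17/81*1/9 = 145/729
d_3 = (X=584/729, Y=145/729)
  d_4[X] = 584/729*7/9 + 145/729*8/9 = 5248/6561
  d_4[Y] = 584/729*2/9 + 145/729*1/9 = 1313/6561
d_4 = (X=5248/6561, Y=1313/6561)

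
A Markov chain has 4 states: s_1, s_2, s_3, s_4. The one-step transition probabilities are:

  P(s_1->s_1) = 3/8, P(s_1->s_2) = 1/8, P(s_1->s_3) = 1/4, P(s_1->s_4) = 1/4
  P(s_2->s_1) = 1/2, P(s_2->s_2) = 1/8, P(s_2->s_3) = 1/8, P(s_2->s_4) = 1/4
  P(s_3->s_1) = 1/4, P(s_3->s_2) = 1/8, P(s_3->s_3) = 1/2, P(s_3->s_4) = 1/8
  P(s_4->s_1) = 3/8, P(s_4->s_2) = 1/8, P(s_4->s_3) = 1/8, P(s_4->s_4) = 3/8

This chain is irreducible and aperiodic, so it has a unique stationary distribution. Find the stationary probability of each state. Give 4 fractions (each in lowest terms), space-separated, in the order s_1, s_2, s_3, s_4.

The stationary distribution satisfies pi = pi * P, i.e.:
  pi_s_1 = 3/8*pi_s_1 + 1/2*pi_s_2 + 1/4*pi_s_3 + 3/8*pi_s_4
  pi_s_2 = 1/8*pi_s_1 + 1/8*pi_s_2 + 1/8*pi_s_3 + 1/8*pi_s_4
  pi_s_3 = 1/4*pi_s_1 + 1/8*pi_s_2 + 1/2*pi_s_3 + 1/8*pi_s_4
  pi_s_4 = 1/4*pi_s_1 + 1/4*pi_s_2 + 1/8*pi_s_3 + 3/8*pi_s_4
with normalization: pi_s_1 + pi_s_2 + pi_s_3 + pi_s_4 = 1.

Using the first 3 balance equations plus normalization, the linear system A*pi = b is:
  [-5/8, 1/2, 1/4, 3/8] . pi = 0
  [1/8, -7/8, 1/8, 1/8] . pi = 0
  [1/4, 1/8, -1/2, 1/8] . pi = 0
  [1, 1, 1, 1] . pi = 1

Solving yields:
  pi_s_1 = 117/328
  pi_s_2 = 1/8
  pi_s_3 = 89/328
  pi_s_4 = 81/328

Verification (pi * P):
  117/328*3/8 + 1/8*1/2 + 89/328*1/4 + 81/328*3/8 = 117/328 = pi_s_1  (ok)
  117/328*1/8 + 1/8*1/8 + 89/328*1/8 + 81/328*1/8 = 1/8 = pi_s_2  (ok)
  117/328*1/4 + 1/8*1/8 + 89/328*1/2 + 81/328*1/8 = 89/328 = pi_s_3  (ok)
  117/328*1/4 + 1/8*1/4 + 89/328*1/8 + 81/328*3/8 = 81/328 = pi_s_4  (ok)

Answer: 117/328 1/8 89/328 81/328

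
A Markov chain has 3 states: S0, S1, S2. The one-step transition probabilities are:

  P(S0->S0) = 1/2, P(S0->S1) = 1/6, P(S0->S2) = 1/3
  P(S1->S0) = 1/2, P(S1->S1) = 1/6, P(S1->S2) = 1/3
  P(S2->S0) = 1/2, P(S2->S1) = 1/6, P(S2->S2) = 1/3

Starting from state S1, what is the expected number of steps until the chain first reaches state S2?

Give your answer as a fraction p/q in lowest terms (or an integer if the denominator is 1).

Answer: 3

Derivation:
Let h_i = expected steps to first reach S2 from state i.
Boundary: h_S2 = 0.
First-step equations for the other states:
  h_S0 = 1 + 1/2*h_S0 + 1/6*h_S1 + 1/3*h_S2
  h_S1 = 1 + 1/2*h_S0 + 1/6*h_S1 + 1/3*h_S2

Substituting h_S2 = 0 and rearranging gives the linear system (I - Q) h = 1:
  [1/2, -1/6] . (h_S0, h_S1) = 1
  [-1/2, 5/6] . (h_S0, h_S1) = 1

Solving yields:
  h_S0 = 3
  h_S1 = 3

Starting state is S1, so the expected hitting time is h_S1 = 3.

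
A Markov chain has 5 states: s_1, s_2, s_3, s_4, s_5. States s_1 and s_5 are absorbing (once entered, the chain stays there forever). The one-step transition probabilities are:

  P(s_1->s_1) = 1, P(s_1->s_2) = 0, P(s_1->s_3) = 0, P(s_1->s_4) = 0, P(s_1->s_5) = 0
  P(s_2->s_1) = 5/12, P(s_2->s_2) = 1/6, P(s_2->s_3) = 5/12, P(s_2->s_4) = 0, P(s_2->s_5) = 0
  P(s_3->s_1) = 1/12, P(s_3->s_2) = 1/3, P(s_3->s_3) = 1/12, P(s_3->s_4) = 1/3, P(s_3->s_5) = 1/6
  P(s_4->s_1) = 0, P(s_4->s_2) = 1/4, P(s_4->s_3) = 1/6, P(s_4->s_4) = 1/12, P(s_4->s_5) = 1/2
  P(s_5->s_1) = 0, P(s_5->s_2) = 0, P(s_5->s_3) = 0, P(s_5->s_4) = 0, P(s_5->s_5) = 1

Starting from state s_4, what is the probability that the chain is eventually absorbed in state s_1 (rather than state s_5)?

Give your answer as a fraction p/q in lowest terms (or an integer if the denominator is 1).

Let a_i = P(absorbed in s_1 | start in state i).
Boundary conditions: a_s_1 = 1, a_s_5 = 0.
For each transient state i, a_i = sum_j P(i->j) * a_j:
  a_s_2 = 5/12*a_s_1 + 1/6*a_s_2 + 5/12*a_s_3 + 0*a_s_4 + 0*a_s_5
  a_s_3 = 1/12*a_s_1 + 1/3*a_s_2 + 1/12*a_s_3 + 1/3*a_s_4 + 1/6*a_s_5
  a_s_4 = 0*a_s_1 + 1/4*a_s_2 + 1/6*a_s_3 + 1/12*a_s_4 + 1/2*a_s_5

Substituting a_s_1 = 1 and a_s_5 = 0, rearrange to (I - Q) a = r where r[i] = P(i -> s_1):
  [5/6, -5/12, 0] . (a_s_2, a_s_3, a_s_4) = 5/12
  [-1/3, 11/12, -1/3] . (a_s_2, a_s_3, a_s_4) = 1/12
  [-1/4, -1/6, 11/12] . (a_s_2, a_s_3, a_s_4) = 0

Solving yields:
  a_s_2 = 62/85
  a_s_3 = 39/85
  a_s_4 = 24/85

Starting state is s_4, so the absorption probability is a_s_4 = 24/85.

Answer: 24/85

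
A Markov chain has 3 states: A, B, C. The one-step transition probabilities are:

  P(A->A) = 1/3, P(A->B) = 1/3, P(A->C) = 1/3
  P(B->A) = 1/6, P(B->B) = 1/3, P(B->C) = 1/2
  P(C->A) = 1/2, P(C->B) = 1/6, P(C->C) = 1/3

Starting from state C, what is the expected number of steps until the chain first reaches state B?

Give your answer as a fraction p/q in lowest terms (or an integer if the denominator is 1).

Let h_i = expected steps to first reach B from state i.
Boundary: h_B = 0.
First-step equations for the other states:
  h_A = 1 + 1/3*h_A + 1/3*h_B + 1/3*h_C
  h_C = 1 + 1/2*h_A + 1/6*h_B + 1/3*h_C

Substituting h_B = 0 and rearranging gives the linear system (I - Q) h = 1:
  [2/3, -1/3] . (h_A, h_C) = 1
  [-1/2, 2/3] . (h_A, h_C) = 1

Solving yields:
  h_A = 18/5
  h_C = 21/5

Starting state is C, so the expected hitting time is h_C = 21/5.

Answer: 21/5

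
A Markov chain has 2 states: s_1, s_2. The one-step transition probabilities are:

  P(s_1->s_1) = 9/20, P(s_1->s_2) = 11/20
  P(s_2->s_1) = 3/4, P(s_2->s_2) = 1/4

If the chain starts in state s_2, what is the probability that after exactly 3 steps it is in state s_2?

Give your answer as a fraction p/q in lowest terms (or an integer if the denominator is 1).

Answer: 163/400

Derivation:
Computing P^3 by repeated multiplication:
P^1 =
  s_1: [9/20, 11/20]
  s_2: [3/4, 1/4]
P^2 =
  s_1: [123/200, 77/200]
  s_2: [21/40, 19/40]
P^3 =
  s_1: [1131/2000, 869/2000]
  s_2: [237/400, 163/400]

(P^3)[s_2 -> s_2] = 163/400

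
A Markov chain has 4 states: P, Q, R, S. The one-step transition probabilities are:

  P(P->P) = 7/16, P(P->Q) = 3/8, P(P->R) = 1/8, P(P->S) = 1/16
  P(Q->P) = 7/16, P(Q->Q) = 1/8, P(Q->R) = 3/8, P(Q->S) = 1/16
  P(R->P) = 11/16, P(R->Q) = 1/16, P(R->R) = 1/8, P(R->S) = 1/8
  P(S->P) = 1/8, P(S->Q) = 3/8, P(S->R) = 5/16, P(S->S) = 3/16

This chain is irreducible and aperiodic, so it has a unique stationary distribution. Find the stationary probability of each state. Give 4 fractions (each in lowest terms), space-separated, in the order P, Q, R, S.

Answer: 2169/4700 1171/4700 239/1175 101/1175

Derivation:
The stationary distribution satisfies pi = pi * P, i.e.:
  pi_P = 7/16*pi_P + 7/16*pi_Q + 11/16*pi_R + 1/8*pi_S
  pi_Q = 3/8*pi_P + 1/8*pi_Q + 1/16*pi_R + 3/8*pi_S
  pi_R = 1/8*pi_P + 3/8*pi_Q + 1/8*pi_R + 5/16*pi_S
  pi_S = 1/16*pi_P + 1/16*pi_Q + 1/8*pi_R + 3/16*pi_S
with normalization: pi_P + pi_Q + pi_R + pi_S = 1.

Using the first 3 balance equations plus normalization, the linear system A*pi = b is:
  [-9/16, 7/16, 11/16, 1/8] . pi = 0
  [3/8, -7/8, 1/16, 3/8] . pi = 0
  [1/8, 3/8, -7/8, 5/16] . pi = 0
  [1, 1, 1, 1] . pi = 1

Solving yields:
  pi_P = 2169/4700
  pi_Q = 1171/4700
  pi_R = 239/1175
  pi_S = 101/1175

Verification (pi * P):
  2169/4700*7/16 + 1171/4700*7/16 + 239/1175*11/16 + 101/1175*1/8 = 2169/4700 = pi_P  (ok)
  2169/4700*3/8 + 1171/4700*1/8 + 239/1175*1/16 + 101/1175*3/8 = 1171/4700 = pi_Q  (ok)
  2169/4700*1/8 + 1171/4700*3/8 + 239/1175*1/8 + 101/1175*5/16 = 239/1175 = pi_R  (ok)
  2169/4700*1/16 + 1171/4700*1/16 + 239/1175*1/8 + 101/1175*3/16 = 101/1175 = pi_S  (ok)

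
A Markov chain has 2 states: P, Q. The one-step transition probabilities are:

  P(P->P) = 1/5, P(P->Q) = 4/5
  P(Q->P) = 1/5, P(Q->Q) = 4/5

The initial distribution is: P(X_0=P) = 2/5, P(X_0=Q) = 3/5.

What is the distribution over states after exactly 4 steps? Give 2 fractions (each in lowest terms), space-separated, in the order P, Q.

Answer: 1/5 4/5

Derivation:
Propagating the distribution step by step (d_{t+1} = d_t * P):
d_0 = (P=2/5, Q=3/5)
  d_1[P] = 2/5*1/5 + 3/5*1/5 = 1/5
  d_1[Q] = 2/5*4/5 + 3/5*4/5 = 4/5
d_1 = (P=1/5, Q=4/5)
  d_2[P] = 1/5*1/5 + 4/5*1/5 = 1/5
  d_2[Q] = 1/5*4/5 + 4/5*4/5 = 4/5
d_2 = (P=1/5, Q=4/5)
  d_3[P] = 1/5*1/5 + 4/5*1/5 = 1/5
  d_3[Q] = 1/5*4/5 + 4/5*4/5 = 4/5
d_3 = (P=1/5, Q=4/5)
  d_4[P] = 1/5*1/5 + 4/5*1/5 = 1/5
  d_4[Q] = 1/5*4/5 + 4/5*4/5 = 4/5
d_4 = (P=1/5, Q=4/5)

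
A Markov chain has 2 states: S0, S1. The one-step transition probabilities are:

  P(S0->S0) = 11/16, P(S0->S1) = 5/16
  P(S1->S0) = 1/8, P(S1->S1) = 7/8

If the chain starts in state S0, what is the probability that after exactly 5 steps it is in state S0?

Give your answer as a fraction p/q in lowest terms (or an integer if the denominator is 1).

Computing P^5 by repeated multiplication:
P^1 =
  S0: [11/16, 5/16]
  S1: [1/8, 7/8]
P^2 =
  S0: [131/256, 125/256]
  S1: [25/128, 103/128]
P^3 =
  S0: [1691/4096, 2405/4096]
  S1: [481/2048, 1567/2048]
P^4 =
  S0: [23411/65536, 42125/65536]
  S1: [8425/32768, 24343/32768]
P^5 =
  S0: [341771/1048576, 706805/1048576]
  S1: [141361/524288, 382927/524288]

(P^5)[S0 -> S0] = 341771/1048576

Answer: 341771/1048576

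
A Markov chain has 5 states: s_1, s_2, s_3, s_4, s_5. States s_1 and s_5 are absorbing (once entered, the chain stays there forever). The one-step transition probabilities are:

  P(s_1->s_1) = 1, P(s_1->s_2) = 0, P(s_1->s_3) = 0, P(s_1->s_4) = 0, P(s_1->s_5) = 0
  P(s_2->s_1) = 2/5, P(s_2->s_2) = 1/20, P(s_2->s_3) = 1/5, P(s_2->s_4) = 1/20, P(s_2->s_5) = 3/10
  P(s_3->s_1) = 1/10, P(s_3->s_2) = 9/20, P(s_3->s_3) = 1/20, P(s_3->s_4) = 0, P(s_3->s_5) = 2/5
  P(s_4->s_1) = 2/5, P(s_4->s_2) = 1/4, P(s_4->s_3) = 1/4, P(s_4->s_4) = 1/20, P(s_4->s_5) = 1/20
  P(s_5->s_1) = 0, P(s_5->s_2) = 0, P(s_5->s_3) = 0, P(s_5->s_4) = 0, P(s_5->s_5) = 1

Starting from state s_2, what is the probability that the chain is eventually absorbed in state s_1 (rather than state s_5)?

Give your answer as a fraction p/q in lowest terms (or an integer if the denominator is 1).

Let a_i = P(absorbed in s_1 | start in state i).
Boundary conditions: a_s_1 = 1, a_s_5 = 0.
For each transient state i, a_i = sum_j P(i->j) * a_j:
  a_s_2 = 2/5*a_s_1 + 1/20*a_s_2 + 1/5*a_s_3 + 1/20*a_s_4 + 3/10*a_s_5
  a_s_3 = 1/10*a_s_1 + 9/20*a_s_2 + 1/20*a_s_3 + 0*a_s_4 + 2/5*a_s_5
  a_s_4 = 2/5*a_s_1 + 1/4*a_s_2 + 1/4*a_s_3 + 1/20*a_s_4 + 1/20*a_s_5

Substituting a_s_1 = 1 and a_s_5 = 0, rearrange to (I - Q) a = r where r[i] = P(i -> s_1):
  [19/20, -1/5, -1/20] . (a_s_2, a_s_3, a_s_4) = 2/5
  [-9/20, 19/20, 0] . (a_s_2, a_s_3, a_s_4) = 1/10
  [-1/4, -1/4, 19/20] . (a_s_2, a_s_3, a_s_4) = 2/5

Solving yields:
  a_s_2 = 3202/6035
  a_s_3 = 2152/6035
  a_s_4 = 790/1207

Starting state is s_2, so the absorption probability is a_s_2 = 3202/6035.

Answer: 3202/6035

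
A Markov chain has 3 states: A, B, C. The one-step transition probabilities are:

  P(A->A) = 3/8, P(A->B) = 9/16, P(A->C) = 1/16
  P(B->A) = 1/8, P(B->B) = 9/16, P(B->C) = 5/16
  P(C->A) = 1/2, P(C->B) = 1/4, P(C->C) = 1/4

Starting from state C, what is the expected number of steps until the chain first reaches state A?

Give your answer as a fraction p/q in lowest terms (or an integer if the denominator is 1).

Answer: 11/4

Derivation:
Let h_i = expected steps to first reach A from state i.
Boundary: h_A = 0.
First-step equations for the other states:
  h_B = 1 + 1/8*h_A + 9/16*h_B + 5/16*h_C
  h_C = 1 + 1/2*h_A + 1/4*h_B + 1/4*h_C

Substituting h_A = 0 and rearranging gives the linear system (I - Q) h = 1:
  [7/16, -5/16] . (h_B, h_C) = 1
  [-1/4, 3/4] . (h_B, h_C) = 1

Solving yields:
  h_B = 17/4
  h_C = 11/4

Starting state is C, so the expected hitting time is h_C = 11/4.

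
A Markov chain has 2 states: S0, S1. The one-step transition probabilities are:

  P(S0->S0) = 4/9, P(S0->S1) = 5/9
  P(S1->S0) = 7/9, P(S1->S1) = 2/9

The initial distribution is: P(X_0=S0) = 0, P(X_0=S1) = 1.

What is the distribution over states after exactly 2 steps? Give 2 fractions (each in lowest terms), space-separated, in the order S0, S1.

Answer: 14/27 13/27

Derivation:
Propagating the distribution step by step (d_{t+1} = d_t * P):
d_0 = (S0=0, S1=1)
  d_1[S0] = 0*4/9 + 1*7/9 = 7/9
  d_1[S1] = 0*5/9 + 1*2/9 = 2/9
d_1 = (S0=7/9, S1=2/9)
  d_2[S0] = 7/9*4/9 + 2/9*7/9 = 14/27
  d_2[S1] = 7/9*5/9 + 2/9*2/9 = 13/27
d_2 = (S0=14/27, S1=13/27)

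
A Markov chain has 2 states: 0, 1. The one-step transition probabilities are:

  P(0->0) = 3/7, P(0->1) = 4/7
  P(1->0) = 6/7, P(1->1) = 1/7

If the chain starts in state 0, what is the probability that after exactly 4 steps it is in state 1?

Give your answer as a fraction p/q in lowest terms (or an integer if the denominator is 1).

Computing P^4 by repeated multiplication:
P^1 =
  0: [3/7, 4/7]
  1: [6/7, 1/7]
P^2 =
  0: [33/49, 16/49]
  1: [24/49, 25/49]
P^3 =
  0: [195/343, 148/343]
  1: [222/343, 121/343]
P^4 =
  0: [1473/2401, 928/2401]
  1: [1392/2401, 1009/2401]

(P^4)[0 -> 1] = 928/2401

Answer: 928/2401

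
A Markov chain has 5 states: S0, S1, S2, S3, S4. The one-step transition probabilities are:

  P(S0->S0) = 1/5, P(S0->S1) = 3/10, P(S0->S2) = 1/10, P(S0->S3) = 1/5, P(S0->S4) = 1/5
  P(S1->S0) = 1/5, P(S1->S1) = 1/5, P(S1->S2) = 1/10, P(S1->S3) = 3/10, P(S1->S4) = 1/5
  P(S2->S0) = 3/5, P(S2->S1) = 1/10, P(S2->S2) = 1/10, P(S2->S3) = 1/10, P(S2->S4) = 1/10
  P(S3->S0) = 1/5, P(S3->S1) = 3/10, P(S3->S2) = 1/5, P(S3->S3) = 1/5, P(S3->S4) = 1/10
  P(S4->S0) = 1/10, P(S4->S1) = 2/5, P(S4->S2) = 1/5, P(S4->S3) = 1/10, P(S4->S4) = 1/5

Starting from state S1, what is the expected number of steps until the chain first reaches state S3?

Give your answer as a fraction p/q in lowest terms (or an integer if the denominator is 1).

Let h_i = expected steps to first reach S3 from state i.
Boundary: h_S3 = 0.
First-step equations for the other states:
  h_S0 = 1 + 1/5*h_S0 + 3/10*h_S1 + 1/10*h_S2 + 1/5*h_S3 + 1/5*h_S4
  h_S1 = 1 + 1/5*h_S0 + 1/5*h_S1 + 1/10*h_S2 + 3/10*h_S3 + 1/5*h_S4
  h_S2 = 1 + 3/5*h_S0 + 1/10*h_S1 + 1/10*h_S2 + 1/10*h_S3 + 1/10*h_S4
  h_S4 = 1 + 1/10*h_S0 + 2/5*h_S1 + 1/5*h_S2 + 1/10*h_S3 + 1/5*h_S4

Substituting h_S3 = 0 and rearranging gives the linear system (I - Q) h = 1:
  [4/5, -3/10, -1/10, -1/5] . (h_S0, h_S1, h_S2, h_S4) = 1
  [-1/5, 4/5, -1/10, -1/5] . (h_S0, h_S1, h_S2, h_S4) = 1
  [-3/5, -1/10, 9/10, -1/10] . (h_S0, h_S1, h_S2, h_S4) = 1
  [-1/10, -2/5, -1/5, 4/5] . (h_S0, h_S1, h_S2, h_S4) = 1

Solving yields:
  h_S0 = 11110/2179
  h_S1 = 10100/2179
  h_S2 = 12310/2179
  h_S4 = 12240/2179

Starting state is S1, so the expected hitting time is h_S1 = 10100/2179.

Answer: 10100/2179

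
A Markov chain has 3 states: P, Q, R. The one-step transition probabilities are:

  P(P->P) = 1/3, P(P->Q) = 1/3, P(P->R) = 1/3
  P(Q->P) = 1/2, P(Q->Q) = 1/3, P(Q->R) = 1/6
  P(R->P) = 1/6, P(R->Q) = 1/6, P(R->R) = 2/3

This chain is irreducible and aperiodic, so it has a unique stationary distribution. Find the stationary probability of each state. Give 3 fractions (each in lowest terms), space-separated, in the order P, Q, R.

Answer: 7/23 6/23 10/23

Derivation:
The stationary distribution satisfies pi = pi * P, i.e.:
  pi_P = 1/3*pi_P + 1/2*pi_Q + 1/6*pi_R
  pi_Q = 1/3*pi_P + 1/3*pi_Q + 1/6*pi_R
  pi_R = 1/3*pi_P + 1/6*pi_Q + 2/3*pi_R
with normalization: pi_P + pi_Q + pi_R = 1.

Using the first 2 balance equations plus normalization, the linear system A*pi = b is:
  [-2/3, 1/2, 1/6] . pi = 0
  [1/3, -2/3, 1/6] . pi = 0
  [1, 1, 1] . pi = 1

Solving yields:
  pi_P = 7/23
  pi_Q = 6/23
  pi_R = 10/23

Verification (pi * P):
  7/23*1/3 + 6/23*1/2 + 10/23*1/6 = 7/23 = pi_P  (ok)
  7/23*1/3 + 6/23*1/3 + 10/23*1/6 = 6/23 = pi_Q  (ok)
  7/23*1/3 + 6/23*1/6 + 10/23*2/3 = 10/23 = pi_R  (ok)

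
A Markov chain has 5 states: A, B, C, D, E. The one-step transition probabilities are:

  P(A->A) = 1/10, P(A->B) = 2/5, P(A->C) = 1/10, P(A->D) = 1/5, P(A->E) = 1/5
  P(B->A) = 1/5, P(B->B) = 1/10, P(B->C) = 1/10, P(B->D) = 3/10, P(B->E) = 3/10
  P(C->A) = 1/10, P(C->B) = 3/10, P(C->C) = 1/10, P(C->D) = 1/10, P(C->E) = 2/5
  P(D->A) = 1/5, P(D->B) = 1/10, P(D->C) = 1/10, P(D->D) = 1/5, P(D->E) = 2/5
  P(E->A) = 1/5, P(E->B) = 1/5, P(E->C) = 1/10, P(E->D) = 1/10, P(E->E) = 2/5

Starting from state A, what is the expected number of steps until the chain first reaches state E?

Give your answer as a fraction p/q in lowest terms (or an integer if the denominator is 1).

Let h_i = expected steps to first reach E from state i.
Boundary: h_E = 0.
First-step equations for the other states:
  h_A = 1 + 1/10*h_A + 2/5*h_B + 1/10*h_C + 1/5*h_D + 1/5*h_E
  h_B = 1 + 1/5*h_A + 1/10*h_B + 1/10*h_C + 3/10*h_D + 3/10*h_E
  h_C = 1 + 1/10*h_A + 3/10*h_B + 1/10*h_C + 1/10*h_D + 2/5*h_E
  h_D = 1 + 1/5*h_A + 1/10*h_B + 1/10*h_C + 1/5*h_D + 2/5*h_E

Substituting h_E = 0 and rearranging gives the linear system (I - Q) h = 1:
  [9/10, -2/5, -1/10, -1/5] . (h_A, h_B, h_C, h_D) = 1
  [-1/5, 9/10, -1/10, -3/10] . (h_A, h_B, h_C, h_D) = 1
  [-1/10, -3/10, 9/10, -1/10] . (h_A, h_B, h_C, h_D) = 1
  [-1/5, -1/10, -1/10, 4/5] . (h_A, h_B, h_C, h_D) = 1

Solving yields:
  h_A = 13300/3831
  h_B = 12100/3831
  h_C = 10990/3831
  h_D = 11000/3831

Starting state is A, so the expected hitting time is h_A = 13300/3831.

Answer: 13300/3831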